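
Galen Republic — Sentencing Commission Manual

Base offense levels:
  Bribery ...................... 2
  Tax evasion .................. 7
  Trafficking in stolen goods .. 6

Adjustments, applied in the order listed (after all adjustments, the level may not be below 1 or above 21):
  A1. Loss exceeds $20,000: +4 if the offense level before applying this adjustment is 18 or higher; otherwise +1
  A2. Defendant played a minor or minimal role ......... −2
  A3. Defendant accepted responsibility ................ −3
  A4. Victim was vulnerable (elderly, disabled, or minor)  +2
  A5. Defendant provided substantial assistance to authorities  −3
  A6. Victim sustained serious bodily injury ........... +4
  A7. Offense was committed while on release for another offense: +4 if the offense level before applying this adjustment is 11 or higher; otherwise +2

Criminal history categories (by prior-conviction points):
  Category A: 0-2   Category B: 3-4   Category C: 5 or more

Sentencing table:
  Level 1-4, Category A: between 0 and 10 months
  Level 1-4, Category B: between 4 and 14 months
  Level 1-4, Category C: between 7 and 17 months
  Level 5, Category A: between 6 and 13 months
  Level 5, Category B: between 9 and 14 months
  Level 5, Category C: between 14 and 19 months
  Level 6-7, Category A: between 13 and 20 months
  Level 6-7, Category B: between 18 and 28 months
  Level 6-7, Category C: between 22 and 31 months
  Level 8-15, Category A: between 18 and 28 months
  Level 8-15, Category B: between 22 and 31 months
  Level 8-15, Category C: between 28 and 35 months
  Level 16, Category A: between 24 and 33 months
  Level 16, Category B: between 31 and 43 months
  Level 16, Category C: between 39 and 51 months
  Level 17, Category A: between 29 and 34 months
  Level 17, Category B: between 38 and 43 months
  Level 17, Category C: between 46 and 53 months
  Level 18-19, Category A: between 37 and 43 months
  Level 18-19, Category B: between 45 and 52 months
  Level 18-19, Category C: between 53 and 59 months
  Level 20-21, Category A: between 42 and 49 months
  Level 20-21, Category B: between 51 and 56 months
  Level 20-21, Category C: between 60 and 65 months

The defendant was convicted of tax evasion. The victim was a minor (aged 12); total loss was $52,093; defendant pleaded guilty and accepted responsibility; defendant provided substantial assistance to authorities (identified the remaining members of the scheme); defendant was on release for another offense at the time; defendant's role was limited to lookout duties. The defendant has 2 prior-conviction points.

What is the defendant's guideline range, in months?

Base offense level for tax evasion: 7.
A1 applies (level before this adjustment is 7 < 18, so +1): 7 + 1 = 8.
A2 applies: 8 − 2 = 6.
A3 applies: 6 − 3 = 3.
A4 applies: 3 + 2 = 5.
A5 applies: 5 − 3 = 2.
A7 applies (level before this adjustment is 2 < 11, so +2): 2 + 2 = 4.
Final offense level: 4.
Criminal history: 2 prior points → Category A (0-2).
Level 4 falls in the 1-4 band.
Grid: Level 1-4 × Category A = 0-10 months.

0-10 months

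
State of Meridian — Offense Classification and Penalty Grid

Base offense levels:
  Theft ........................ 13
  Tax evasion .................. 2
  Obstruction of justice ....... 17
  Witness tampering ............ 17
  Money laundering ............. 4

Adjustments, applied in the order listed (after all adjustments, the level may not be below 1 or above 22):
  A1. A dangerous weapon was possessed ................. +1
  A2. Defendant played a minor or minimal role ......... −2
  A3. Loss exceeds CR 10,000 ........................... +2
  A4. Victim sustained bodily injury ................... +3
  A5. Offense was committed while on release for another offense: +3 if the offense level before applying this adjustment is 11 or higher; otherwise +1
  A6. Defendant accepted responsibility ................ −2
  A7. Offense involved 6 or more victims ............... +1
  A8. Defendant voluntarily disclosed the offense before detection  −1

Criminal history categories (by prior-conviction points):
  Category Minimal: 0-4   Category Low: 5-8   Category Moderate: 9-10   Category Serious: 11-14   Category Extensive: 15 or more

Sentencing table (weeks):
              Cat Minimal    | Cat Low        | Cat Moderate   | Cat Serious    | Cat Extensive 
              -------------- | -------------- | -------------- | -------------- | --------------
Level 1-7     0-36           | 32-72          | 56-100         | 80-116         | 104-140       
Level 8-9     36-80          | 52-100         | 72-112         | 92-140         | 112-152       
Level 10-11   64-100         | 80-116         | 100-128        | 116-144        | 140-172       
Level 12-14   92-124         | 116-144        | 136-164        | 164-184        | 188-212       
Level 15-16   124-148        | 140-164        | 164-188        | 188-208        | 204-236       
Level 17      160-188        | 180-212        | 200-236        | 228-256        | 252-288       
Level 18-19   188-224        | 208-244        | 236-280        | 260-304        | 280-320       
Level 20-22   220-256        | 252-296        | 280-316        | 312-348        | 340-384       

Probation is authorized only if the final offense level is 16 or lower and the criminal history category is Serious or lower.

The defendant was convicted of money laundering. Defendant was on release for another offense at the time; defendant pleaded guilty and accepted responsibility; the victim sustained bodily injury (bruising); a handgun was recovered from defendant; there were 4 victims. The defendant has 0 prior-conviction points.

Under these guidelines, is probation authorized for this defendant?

Yes

Base offense level for money laundering: 4.
A1 applies: 4 + 1 = 5.
A3 does not apply.
A4 applies: 5 + 3 = 8.
A5 applies (level before this adjustment is 8 < 11, so +1): 8 + 1 = 9.
A6 applies: 9 − 2 = 7.
Final offense level: 7.
Criminal history: 0 prior points → Category Minimal (0-4).
Level 7 falls in the 1-7 band.
Grid: Level 1-7 × Category Minimal = 0-36 weeks.
Probation check: level 7 ≤ 16 and category Minimal ≤ Serious → eligible.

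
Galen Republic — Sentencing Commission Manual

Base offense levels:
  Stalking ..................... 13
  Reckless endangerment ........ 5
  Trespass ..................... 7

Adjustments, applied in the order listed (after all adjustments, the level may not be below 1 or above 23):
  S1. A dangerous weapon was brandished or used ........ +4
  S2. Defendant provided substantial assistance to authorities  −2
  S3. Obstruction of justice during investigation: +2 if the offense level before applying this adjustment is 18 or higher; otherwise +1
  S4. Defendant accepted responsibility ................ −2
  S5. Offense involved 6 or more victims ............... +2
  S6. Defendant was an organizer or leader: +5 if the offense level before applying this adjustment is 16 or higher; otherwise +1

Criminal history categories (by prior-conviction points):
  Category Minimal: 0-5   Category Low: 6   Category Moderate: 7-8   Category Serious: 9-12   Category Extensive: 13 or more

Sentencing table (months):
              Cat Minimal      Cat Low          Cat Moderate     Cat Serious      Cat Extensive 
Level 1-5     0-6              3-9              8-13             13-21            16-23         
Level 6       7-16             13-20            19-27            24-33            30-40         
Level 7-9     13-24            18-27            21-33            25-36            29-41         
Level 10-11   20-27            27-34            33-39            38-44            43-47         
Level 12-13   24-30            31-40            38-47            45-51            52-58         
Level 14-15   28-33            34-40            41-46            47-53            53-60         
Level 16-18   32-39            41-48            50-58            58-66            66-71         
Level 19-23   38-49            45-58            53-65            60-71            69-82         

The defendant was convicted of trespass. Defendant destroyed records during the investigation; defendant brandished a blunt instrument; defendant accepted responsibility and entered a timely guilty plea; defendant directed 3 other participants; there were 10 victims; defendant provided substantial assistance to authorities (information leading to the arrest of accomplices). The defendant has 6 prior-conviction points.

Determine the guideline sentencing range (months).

Base offense level for trespass: 7.
S1 applies: 7 + 4 = 11.
S2 applies: 11 − 2 = 9.
S3 applies (level before this adjustment is 9 < 18, so +1): 9 + 1 = 10.
S4 applies: 10 − 2 = 8.
S5 applies: 8 + 2 = 10.
S6 applies (level before this adjustment is 10 < 16, so +1): 10 + 1 = 11.
Final offense level: 11.
Criminal history: 6 prior points → Category Low (6).
Level 11 falls in the 10-11 band.
Grid: Level 10-11 × Category Low = 27-34 months.

27-34 months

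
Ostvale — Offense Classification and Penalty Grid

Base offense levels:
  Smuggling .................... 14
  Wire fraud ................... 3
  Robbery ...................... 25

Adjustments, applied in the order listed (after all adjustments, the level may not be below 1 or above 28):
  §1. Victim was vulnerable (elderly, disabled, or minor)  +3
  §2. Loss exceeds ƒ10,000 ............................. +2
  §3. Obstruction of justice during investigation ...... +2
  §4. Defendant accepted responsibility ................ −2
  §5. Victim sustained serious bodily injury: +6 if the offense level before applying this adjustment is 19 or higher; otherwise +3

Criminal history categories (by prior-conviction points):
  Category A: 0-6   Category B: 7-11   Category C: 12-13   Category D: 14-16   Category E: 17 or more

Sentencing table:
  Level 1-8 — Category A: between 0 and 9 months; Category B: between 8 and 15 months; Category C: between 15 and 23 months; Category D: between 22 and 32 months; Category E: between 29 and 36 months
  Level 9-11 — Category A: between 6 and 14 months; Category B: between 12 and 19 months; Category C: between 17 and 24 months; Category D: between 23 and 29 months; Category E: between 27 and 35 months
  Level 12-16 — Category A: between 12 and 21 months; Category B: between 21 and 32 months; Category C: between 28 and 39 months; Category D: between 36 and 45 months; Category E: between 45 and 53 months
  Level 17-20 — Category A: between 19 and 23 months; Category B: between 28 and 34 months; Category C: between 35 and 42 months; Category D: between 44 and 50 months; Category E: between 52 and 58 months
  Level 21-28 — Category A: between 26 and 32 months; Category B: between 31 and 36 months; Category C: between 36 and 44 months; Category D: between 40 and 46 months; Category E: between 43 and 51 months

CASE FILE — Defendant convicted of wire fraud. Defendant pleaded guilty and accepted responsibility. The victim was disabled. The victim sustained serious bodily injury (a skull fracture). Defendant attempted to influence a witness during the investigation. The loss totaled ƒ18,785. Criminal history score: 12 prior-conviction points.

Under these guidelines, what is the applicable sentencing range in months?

Base offense level for wire fraud: 3.
§1 applies: 3 + 3 = 6.
§2 applies: 6 + 2 = 8.
§3 applies: 8 + 2 = 10.
§4 applies: 10 − 2 = 8.
§5 applies (level before this adjustment is 8 < 19, so +3): 8 + 3 = 11.
Final offense level: 11.
Criminal history: 12 prior points → Category C (12-13).
Level 11 falls in the 9-11 band.
Grid: Level 9-11 × Category C = 17-24 months.

17-24 months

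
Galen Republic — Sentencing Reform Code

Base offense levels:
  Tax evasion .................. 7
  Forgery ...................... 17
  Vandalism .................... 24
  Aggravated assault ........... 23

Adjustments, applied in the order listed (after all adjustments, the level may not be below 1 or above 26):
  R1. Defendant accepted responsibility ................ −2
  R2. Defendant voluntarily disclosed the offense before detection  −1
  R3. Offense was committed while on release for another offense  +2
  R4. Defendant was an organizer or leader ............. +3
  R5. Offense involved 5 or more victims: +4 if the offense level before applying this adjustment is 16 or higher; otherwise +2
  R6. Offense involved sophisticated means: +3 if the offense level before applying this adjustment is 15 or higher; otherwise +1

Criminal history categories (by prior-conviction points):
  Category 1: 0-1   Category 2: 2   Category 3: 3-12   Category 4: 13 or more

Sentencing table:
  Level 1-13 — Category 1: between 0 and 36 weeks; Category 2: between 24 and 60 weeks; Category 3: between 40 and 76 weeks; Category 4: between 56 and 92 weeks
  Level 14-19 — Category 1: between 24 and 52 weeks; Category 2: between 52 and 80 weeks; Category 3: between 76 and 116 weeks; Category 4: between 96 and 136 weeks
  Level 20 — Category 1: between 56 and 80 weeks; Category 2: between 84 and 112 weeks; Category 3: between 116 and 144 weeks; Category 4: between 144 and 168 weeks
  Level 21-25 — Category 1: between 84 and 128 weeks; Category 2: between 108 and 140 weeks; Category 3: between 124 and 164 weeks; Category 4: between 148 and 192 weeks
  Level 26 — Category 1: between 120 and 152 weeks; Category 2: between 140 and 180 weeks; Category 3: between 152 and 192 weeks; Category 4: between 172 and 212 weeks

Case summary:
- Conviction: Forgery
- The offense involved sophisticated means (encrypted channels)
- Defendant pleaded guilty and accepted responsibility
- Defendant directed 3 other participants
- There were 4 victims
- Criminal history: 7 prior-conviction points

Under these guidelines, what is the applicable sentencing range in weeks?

Base offense level for forgery: 17.
R1 applies: 17 − 2 = 15.
R3 does not apply.
R4 applies: 15 + 3 = 18.
R6 applies (level before this adjustment is 18 ≥ 15, so +3): 18 + 3 = 21.
Final offense level: 21.
Criminal history: 7 prior points → Category 3 (3-12).
Level 21 falls in the 21-25 band.
Grid: Level 21-25 × Category 3 = 124-164 weeks.

124-164 weeks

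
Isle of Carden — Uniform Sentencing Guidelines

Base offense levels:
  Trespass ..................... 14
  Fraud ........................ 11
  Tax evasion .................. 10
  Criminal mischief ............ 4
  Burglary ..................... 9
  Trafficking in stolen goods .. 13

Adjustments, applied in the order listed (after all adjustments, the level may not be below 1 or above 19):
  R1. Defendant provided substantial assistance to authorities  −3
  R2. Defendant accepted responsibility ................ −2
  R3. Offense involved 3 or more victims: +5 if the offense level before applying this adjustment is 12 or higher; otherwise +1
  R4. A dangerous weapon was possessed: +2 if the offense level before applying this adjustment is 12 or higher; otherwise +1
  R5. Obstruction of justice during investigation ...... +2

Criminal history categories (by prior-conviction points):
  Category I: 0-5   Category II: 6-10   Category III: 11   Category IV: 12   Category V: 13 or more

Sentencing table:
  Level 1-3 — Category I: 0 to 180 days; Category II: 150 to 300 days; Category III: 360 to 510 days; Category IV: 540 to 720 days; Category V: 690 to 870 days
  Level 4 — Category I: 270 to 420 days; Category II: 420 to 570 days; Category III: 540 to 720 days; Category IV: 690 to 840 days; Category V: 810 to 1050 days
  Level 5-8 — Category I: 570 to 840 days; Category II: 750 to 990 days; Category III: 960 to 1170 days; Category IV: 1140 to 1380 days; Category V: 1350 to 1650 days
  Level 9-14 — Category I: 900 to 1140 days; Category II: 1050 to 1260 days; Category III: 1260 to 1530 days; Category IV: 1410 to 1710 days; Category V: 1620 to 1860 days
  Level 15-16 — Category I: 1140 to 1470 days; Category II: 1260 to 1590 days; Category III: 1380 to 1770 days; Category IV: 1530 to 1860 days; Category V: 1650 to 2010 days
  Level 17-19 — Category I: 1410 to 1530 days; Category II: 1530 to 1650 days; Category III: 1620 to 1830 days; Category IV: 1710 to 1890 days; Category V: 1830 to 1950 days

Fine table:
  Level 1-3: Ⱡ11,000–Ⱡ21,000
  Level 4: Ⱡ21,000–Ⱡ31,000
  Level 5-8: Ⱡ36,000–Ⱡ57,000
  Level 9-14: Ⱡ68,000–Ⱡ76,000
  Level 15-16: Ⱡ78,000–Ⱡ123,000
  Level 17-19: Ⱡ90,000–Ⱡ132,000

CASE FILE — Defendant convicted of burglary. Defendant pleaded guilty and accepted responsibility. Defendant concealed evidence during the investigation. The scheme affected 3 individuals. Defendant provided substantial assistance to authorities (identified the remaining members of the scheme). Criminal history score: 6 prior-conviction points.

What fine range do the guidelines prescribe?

Base offense level for burglary: 9.
R1 applies: 9 − 3 = 6.
R2 applies: 6 − 2 = 4.
R3 applies (level before this adjustment is 4 < 12, so +1): 4 + 1 = 5.
R4 does not apply.
R5 applies: 5 + 2 = 7.
Final offense level: 7.
Level 7 falls in the 5-8 band.
Fine table: Level 5-8 → Ⱡ36,000–Ⱡ57,000.

Ⱡ36,000–Ⱡ57,000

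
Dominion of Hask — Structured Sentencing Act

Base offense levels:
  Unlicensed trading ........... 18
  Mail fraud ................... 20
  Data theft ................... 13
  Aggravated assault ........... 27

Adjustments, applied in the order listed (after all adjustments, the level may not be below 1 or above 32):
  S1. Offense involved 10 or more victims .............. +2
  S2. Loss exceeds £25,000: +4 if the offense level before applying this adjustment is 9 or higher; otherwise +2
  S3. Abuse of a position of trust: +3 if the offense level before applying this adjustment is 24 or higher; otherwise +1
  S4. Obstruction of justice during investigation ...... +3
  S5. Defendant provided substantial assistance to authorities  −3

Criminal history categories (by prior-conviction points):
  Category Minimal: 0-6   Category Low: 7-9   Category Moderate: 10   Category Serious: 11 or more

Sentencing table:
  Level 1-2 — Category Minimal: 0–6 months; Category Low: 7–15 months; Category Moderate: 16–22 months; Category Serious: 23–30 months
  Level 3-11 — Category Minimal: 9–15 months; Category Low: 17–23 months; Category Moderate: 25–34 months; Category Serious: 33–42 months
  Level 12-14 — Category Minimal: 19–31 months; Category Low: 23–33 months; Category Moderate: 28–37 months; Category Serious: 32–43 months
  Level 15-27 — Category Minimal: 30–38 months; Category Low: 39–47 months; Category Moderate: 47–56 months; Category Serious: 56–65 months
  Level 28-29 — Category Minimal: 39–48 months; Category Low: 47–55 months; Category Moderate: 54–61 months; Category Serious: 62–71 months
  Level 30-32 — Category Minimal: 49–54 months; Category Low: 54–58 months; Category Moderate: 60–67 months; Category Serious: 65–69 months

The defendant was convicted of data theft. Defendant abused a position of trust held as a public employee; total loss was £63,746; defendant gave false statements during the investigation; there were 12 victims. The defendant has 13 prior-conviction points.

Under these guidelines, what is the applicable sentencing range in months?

Base offense level for data theft: 13.
S1 applies: 13 + 2 = 15.
S2 applies (level before this adjustment is 15 ≥ 9, so +4): 15 + 4 = 19.
S3 applies (level before this adjustment is 19 < 24, so +1): 19 + 1 = 20.
S4 applies: 20 + 3 = 23.
S5 does not apply.
Final offense level: 23.
Criminal history: 13 prior points → Category Serious (11+).
Level 23 falls in the 15-27 band.
Grid: Level 15-27 × Category Serious = 56-65 months.

56-65 months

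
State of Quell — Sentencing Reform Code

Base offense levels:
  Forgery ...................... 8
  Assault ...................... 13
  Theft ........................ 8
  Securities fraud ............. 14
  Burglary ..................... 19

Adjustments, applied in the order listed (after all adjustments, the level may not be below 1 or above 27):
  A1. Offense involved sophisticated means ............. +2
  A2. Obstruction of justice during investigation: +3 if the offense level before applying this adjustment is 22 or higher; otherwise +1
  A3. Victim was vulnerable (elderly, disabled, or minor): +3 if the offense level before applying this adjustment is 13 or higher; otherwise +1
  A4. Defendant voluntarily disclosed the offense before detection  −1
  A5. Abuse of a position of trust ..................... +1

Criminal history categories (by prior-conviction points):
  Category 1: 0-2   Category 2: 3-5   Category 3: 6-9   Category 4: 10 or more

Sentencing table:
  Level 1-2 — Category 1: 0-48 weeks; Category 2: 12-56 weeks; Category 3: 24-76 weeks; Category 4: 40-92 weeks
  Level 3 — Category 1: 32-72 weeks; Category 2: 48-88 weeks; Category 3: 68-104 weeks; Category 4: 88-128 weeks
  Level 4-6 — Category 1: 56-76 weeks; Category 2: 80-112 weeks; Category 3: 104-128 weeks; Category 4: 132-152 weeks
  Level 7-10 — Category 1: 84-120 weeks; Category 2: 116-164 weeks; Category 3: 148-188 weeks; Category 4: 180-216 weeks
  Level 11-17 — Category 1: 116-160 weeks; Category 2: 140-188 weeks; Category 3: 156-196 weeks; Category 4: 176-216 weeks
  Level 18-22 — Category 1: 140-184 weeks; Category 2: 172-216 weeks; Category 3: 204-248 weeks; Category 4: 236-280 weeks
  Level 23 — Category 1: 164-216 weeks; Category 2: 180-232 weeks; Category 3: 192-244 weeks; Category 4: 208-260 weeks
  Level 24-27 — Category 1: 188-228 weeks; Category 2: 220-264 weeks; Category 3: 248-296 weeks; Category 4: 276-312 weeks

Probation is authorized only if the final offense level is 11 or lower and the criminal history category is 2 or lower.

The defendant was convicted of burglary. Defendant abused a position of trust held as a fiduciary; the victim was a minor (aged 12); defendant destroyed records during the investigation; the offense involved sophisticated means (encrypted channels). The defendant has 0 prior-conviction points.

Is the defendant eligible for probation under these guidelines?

No

Base offense level for burglary: 19.
A1 applies: 19 + 2 = 21.
A2 applies (level before this adjustment is 21 < 22, so +1): 21 + 1 = 22.
A3 applies (level before this adjustment is 22 ≥ 13, so +3): 22 + 3 = 25.
A5 applies: 25 + 1 = 26.
Final offense level: 26.
Criminal history: 0 prior points → Category 1 (0-2).
Level 26 falls in the 24-27 band.
Grid: Level 24-27 × Category 1 = 188-228 weeks.
Probation check: level 26 > 11 and category 1 ≤ 2 → not eligible.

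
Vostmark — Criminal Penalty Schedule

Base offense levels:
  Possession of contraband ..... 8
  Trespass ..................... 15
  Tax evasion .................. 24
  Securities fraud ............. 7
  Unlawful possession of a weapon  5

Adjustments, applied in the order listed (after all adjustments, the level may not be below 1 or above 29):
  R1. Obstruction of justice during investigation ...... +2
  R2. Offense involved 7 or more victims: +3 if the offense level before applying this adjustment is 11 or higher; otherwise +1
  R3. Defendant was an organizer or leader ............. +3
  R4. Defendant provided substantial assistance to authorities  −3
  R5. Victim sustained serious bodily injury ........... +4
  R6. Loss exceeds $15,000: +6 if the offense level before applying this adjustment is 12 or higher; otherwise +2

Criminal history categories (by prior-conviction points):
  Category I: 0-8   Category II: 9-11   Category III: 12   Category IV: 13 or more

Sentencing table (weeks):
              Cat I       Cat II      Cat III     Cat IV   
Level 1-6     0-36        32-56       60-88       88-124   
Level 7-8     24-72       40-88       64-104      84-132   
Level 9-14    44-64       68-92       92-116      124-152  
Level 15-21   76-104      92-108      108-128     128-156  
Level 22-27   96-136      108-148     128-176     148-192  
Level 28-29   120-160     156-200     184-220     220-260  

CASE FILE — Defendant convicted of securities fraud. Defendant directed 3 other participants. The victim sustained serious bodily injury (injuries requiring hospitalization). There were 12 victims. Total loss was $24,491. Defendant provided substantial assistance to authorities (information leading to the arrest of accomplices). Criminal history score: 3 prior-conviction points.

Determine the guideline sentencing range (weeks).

76-104 weeks

Base offense level for securities fraud: 7.
R1 does not apply.
R2 applies (level before this adjustment is 7 < 11, so +1): 7 + 1 = 8.
R3 applies: 8 + 3 = 11.
R4 applies: 11 − 3 = 8.
R5 applies: 8 + 4 = 12.
R6 applies (level before this adjustment is 12 ≥ 12, so +6): 12 + 6 = 18.
Final offense level: 18.
Criminal history: 3 prior points → Category I (0-8).
Level 18 falls in the 15-21 band.
Grid: Level 15-21 × Category I = 76-104 weeks.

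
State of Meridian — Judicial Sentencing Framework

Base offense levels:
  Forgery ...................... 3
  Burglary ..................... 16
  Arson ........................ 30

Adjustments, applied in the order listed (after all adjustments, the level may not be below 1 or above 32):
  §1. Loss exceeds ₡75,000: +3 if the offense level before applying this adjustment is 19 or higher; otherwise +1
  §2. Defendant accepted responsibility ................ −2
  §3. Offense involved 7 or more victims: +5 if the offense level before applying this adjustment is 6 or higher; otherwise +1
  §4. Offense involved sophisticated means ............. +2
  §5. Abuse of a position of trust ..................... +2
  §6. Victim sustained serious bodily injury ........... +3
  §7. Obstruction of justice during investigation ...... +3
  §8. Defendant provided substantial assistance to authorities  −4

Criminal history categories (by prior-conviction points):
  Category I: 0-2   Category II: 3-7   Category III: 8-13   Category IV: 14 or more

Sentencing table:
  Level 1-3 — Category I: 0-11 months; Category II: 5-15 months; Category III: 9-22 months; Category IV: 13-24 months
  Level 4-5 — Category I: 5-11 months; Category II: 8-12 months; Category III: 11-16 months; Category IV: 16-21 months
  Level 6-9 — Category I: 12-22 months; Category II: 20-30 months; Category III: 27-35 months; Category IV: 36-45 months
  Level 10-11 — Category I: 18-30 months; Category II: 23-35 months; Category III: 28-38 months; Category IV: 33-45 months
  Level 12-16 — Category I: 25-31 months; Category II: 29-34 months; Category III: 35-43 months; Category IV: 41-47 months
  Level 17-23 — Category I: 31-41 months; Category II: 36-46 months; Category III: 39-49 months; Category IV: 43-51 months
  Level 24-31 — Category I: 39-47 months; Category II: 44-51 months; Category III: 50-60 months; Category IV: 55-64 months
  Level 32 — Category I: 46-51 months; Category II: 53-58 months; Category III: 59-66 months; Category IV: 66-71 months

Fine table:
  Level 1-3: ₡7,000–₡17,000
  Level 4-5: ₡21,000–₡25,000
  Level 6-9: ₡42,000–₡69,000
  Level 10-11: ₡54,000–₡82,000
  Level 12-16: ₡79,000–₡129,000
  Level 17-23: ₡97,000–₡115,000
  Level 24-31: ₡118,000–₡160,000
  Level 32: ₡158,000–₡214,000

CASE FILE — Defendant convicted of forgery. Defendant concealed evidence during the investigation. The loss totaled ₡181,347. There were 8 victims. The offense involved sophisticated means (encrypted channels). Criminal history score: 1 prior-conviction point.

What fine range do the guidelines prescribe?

₡54,000–₡82,000

Base offense level for forgery: 3.
§1 applies (level before this adjustment is 3 < 19, so +1): 3 + 1 = 4.
§2 does not apply.
§3 applies (level before this adjustment is 4 < 6, so +1): 4 + 1 = 5.
§4 applies: 5 + 2 = 7.
§5 does not apply.
§6 does not apply.
§7 applies: 7 + 3 = 10.
§8 does not apply.
Final offense level: 10.
Level 10 falls in the 10-11 band.
Fine table: Level 10-11 → ₡54,000–₡82,000.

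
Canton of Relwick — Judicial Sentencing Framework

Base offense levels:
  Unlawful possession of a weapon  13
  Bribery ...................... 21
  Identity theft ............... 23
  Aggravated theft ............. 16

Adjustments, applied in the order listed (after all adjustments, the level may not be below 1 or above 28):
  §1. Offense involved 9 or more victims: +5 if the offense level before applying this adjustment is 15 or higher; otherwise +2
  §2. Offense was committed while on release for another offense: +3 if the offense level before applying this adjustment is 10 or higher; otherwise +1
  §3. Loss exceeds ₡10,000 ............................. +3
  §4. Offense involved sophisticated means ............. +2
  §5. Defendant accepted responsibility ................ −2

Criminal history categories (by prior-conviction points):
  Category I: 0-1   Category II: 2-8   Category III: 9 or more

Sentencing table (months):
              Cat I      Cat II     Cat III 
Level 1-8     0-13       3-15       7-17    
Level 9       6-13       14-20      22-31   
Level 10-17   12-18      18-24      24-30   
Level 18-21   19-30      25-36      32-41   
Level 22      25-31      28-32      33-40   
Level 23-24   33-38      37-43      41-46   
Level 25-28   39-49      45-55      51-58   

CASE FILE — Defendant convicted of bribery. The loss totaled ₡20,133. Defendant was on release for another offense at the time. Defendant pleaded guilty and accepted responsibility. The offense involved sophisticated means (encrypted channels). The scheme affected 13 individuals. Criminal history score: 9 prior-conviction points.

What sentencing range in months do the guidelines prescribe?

51-58 months

Base offense level for bribery: 21.
§1 applies (level before this adjustment is 21 ≥ 15, so +5): 21 + 5 = 26.
§2 applies (level before this adjustment is 26 ≥ 10, so +3): 26 + 3 = 29.
§3 applies: 29 + 3 = 32.
§4 applies: 32 + 2 = 34.
§5 applies: 34 − 2 = 32.
Level 32 exceeds the maximum of 28; capped at 28.
Final offense level: 28.
Criminal history: 9 prior points → Category III (9+).
Level 28 falls in the 25-28 band.
Grid: Level 25-28 × Category III = 51-58 months.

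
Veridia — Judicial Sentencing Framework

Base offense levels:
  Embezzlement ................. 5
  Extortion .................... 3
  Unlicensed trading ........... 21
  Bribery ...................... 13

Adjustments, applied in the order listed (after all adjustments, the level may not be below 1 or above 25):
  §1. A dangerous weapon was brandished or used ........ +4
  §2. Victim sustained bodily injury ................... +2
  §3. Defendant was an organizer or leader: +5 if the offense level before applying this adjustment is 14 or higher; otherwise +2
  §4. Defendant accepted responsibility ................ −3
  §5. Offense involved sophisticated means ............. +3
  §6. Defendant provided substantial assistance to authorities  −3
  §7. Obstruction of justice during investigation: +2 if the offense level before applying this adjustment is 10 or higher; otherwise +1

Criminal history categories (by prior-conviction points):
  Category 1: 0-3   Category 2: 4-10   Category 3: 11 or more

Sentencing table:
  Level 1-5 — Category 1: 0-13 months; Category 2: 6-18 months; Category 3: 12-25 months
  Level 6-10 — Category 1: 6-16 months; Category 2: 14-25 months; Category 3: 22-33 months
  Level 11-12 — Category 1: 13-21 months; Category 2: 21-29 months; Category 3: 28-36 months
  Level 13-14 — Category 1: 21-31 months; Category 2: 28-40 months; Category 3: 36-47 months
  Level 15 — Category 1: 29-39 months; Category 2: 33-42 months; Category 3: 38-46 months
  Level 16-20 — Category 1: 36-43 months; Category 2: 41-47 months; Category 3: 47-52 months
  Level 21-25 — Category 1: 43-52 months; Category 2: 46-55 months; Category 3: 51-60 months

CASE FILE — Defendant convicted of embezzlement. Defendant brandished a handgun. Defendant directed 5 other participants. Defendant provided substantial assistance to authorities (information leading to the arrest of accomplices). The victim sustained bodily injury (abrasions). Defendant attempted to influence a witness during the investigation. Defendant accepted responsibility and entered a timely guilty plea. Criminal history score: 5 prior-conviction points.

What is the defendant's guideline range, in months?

14-25 months

Base offense level for embezzlement: 5.
§1 applies: 5 + 4 = 9.
§2 applies: 9 + 2 = 11.
§3 applies (level before this adjustment is 11 < 14, so +2): 11 + 2 = 13.
§4 applies: 13 − 3 = 10.
§5 does not apply.
§6 applies: 10 − 3 = 7.
§7 applies (level before this adjustment is 7 < 10, so +1): 7 + 1 = 8.
Final offense level: 8.
Criminal history: 5 prior points → Category 2 (4-10).
Level 8 falls in the 6-10 band.
Grid: Level 6-10 × Category 2 = 14-25 months.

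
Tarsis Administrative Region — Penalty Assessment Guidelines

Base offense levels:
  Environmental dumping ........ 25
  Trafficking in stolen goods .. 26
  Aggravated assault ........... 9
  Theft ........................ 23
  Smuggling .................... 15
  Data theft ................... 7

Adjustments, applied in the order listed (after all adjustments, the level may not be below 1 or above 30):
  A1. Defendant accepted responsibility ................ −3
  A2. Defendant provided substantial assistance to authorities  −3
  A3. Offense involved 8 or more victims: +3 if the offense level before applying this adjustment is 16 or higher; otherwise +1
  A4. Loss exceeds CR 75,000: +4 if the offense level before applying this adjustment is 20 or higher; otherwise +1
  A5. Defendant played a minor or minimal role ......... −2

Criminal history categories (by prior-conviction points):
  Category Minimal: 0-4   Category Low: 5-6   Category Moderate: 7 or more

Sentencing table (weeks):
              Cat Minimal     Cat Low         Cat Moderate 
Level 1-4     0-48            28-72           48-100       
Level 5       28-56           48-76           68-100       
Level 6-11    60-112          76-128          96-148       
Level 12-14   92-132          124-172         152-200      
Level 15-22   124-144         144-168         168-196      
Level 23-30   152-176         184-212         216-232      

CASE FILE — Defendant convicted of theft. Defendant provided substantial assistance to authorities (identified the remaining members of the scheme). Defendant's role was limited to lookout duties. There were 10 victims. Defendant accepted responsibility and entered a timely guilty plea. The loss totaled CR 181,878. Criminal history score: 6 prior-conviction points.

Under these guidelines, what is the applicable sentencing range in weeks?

Base offense level for theft: 23.
A1 applies: 23 − 3 = 20.
A2 applies: 20 − 3 = 17.
A3 applies (level before this adjustment is 17 ≥ 16, so +3): 17 + 3 = 20.
A4 applies (level before this adjustment is 20 ≥ 20, so +4): 20 + 4 = 24.
A5 applies: 24 − 2 = 22.
Final offense level: 22.
Criminal history: 6 prior points → Category Low (5-6).
Level 22 falls in the 15-22 band.
Grid: Level 15-22 × Category Low = 144-168 weeks.

144-168 weeks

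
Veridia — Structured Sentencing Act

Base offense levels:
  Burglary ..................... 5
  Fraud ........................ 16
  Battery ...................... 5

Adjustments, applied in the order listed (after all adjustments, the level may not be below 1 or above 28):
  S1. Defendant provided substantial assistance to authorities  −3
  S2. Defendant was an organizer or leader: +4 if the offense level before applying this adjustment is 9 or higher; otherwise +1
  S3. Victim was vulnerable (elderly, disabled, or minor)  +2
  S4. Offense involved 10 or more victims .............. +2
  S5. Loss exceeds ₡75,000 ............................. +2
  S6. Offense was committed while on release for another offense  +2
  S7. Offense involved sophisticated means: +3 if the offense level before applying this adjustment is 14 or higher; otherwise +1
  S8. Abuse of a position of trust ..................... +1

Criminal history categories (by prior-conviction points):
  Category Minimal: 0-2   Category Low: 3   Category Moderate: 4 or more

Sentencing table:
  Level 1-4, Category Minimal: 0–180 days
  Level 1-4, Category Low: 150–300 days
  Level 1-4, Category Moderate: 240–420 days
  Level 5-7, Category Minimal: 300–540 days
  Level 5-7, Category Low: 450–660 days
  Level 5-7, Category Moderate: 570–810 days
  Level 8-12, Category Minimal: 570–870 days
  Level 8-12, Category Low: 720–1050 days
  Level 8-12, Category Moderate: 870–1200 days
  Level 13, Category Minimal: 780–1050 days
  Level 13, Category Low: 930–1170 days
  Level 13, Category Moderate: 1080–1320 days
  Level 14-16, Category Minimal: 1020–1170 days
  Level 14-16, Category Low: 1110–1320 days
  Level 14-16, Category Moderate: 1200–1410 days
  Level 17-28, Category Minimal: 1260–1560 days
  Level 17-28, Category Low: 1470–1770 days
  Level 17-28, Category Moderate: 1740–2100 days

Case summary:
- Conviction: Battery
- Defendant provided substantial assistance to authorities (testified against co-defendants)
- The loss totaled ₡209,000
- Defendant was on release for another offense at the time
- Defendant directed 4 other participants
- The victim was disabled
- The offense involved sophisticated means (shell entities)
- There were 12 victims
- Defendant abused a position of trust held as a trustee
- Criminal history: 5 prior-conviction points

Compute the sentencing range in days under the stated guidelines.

Base offense level for battery: 5.
S1 applies: 5 − 3 = 2.
S2 applies (level before this adjustment is 2 < 9, so +1): 2 + 1 = 3.
S3 applies: 3 + 2 = 5.
S4 applies: 5 + 2 = 7.
S5 applies: 7 + 2 = 9.
S6 applies: 9 + 2 = 11.
S7 applies (level before this adjustment is 11 < 14, so +1): 11 + 1 = 12.
S8 applies: 12 + 1 = 13.
Final offense level: 13.
Criminal history: 5 prior points → Category Moderate (4+).
Level 13 falls in the 13 band.
Grid: Level 13 × Category Moderate = 1080-1320 days.

1080-1320 days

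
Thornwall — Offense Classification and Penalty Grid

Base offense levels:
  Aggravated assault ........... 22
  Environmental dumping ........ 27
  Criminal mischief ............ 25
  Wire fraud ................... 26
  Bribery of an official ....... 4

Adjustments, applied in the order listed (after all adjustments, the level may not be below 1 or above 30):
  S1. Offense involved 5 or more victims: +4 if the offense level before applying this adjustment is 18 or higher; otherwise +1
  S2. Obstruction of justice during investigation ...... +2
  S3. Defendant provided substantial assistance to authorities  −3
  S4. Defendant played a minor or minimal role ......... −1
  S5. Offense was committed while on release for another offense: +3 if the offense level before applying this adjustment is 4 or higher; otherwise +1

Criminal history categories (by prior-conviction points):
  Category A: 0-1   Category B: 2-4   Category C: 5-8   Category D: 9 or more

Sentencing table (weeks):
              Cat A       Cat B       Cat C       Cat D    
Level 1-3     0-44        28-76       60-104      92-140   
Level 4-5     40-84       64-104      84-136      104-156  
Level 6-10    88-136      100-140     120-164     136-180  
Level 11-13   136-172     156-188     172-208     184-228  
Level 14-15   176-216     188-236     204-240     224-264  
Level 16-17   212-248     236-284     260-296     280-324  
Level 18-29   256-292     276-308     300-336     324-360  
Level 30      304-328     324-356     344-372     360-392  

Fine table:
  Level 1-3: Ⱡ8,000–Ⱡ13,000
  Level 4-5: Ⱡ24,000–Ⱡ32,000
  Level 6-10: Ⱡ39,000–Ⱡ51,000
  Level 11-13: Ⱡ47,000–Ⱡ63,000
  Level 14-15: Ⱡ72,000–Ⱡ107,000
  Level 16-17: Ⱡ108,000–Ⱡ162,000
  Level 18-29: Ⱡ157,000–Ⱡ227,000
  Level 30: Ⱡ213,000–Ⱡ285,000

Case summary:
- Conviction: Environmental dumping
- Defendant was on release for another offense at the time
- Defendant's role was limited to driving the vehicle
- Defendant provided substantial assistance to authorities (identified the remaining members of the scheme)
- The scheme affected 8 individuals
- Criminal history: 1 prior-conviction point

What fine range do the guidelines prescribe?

Base offense level for environmental dumping: 27.
S1 applies (level before this adjustment is 27 ≥ 18, so +4): 27 + 4 = 31.
S3 applies: 31 − 3 = 28.
S4 applies: 28 − 1 = 27.
S5 applies (level before this adjustment is 27 ≥ 4, so +3): 27 + 3 = 30.
Final offense level: 30.
Level 30 falls in the 30 band.
Fine table: Level 30 → Ⱡ213,000–Ⱡ285,000.

Ⱡ213,000–Ⱡ285,000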